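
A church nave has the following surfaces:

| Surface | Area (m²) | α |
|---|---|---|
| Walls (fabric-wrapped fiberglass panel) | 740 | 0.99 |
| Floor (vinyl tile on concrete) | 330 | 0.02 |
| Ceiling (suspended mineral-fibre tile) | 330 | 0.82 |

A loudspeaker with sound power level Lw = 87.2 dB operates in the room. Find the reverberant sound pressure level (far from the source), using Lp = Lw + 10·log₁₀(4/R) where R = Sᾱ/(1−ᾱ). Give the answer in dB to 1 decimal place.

A = 1009.800 sabins; S = 1400.0 m².
ᾱ = 0.7213, so room constant R = A/(1−ᾱ) = 3623.251 m².
Lp = 87.2 + 10·log₁₀(4/3623.251) = 87.2 + (-29.57) = 57.6 dB.

57.6 dB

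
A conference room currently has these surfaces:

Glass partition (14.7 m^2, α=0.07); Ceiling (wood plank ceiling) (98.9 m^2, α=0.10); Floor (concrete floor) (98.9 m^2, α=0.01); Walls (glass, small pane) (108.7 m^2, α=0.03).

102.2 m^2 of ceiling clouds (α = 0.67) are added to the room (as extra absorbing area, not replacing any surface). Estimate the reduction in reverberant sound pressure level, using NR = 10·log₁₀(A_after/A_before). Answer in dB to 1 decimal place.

Summing Sᵢαᵢ: 1.029 + 9.890 + 0.989 + 3.261 → A_before = 15.169 sabins.
Added absorption = 102.2 × 0.67 = 68.474 sabins.
New total A_after = 83.643 sabins.
NR = 10·log₁₀(83.643/15.169) = 7.4 dB.

7.4 dB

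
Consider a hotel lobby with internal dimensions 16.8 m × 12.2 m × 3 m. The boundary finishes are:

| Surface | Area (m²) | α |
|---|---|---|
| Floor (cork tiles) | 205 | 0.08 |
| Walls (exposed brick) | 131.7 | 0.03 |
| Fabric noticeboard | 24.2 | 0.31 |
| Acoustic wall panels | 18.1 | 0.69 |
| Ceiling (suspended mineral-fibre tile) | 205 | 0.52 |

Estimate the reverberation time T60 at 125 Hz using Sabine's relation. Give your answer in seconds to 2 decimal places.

0.67 sec

A = Σ Sᵢαᵢ = 205×0.08 + 131.7×0.03 + 24.2×0.31 + 18.1×0.69 + 205×0.52 = 146.942 sabins.
V = 16.8·12.2·3 = 614.88 m³.
RT60 = 0.161 · V / A = 0.161 × 614.88 / 146.942 = 0.67 s.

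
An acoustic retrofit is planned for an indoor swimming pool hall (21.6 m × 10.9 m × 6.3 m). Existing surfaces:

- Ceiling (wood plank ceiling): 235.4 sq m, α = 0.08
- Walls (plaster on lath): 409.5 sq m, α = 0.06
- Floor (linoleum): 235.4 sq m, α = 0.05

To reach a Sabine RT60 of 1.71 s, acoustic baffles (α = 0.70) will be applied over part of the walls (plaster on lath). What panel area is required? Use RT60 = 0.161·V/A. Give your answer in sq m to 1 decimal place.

132.0

Total absorption A₁ = 235.4*0.08 + 409.5*0.06 + 235.4*0.05
  = 18.832 + 24.570 + 11.770 = 55.172 sq m sabins.
Required A₂ = 0.161·1483.272/1.71 = 139.653 sabins.
ΔA needed = 139.653 − 55.172 = 84.481 sabins.
Each sq m of panel replacing the walls (plaster on lath) adds (0.70 − 0.06) = 0.64 sabins.
Panel area = 84.481 / 0.64 = 132.0 sq m.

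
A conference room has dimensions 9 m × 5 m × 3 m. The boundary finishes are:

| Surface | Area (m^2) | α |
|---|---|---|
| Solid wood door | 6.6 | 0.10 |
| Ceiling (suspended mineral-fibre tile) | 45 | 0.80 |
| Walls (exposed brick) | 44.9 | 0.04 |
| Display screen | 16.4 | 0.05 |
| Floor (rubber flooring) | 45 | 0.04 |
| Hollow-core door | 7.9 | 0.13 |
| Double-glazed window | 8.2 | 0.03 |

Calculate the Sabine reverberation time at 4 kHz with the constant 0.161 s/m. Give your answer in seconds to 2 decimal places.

A = Σ Sᵢαᵢ = 6.6*0.10 + 45*0.80 + 44.9*0.04 + 16.4*0.05 + 45*0.04 + 7.9*0.13 + 8.2*0.03 = 42.349 sabins.
Volume V = 9 × 5 × 3 = 135 m³.
RT60 = 0.161 · V / A = 0.161 × 135 / 42.349 = 0.51 s.

0.51 s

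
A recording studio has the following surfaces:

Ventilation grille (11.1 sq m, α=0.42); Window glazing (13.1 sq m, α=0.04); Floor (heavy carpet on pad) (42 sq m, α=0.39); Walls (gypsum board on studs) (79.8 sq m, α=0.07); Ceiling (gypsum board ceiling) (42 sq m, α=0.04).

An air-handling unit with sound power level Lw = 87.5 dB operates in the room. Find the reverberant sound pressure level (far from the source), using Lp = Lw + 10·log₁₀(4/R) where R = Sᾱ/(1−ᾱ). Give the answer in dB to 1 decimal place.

78.2 dB

Σ(Sᵢαᵢ) = 11.1·0.42 + 13.1·0.04 + 42·0.39 + 79.8·0.07 + 42·0.04 = 28.832; total area S = 188.0 sq m.
ᾱ = 28.832/188.0 = 0.1534; R = Sᾱ/(1−ᾱ) = 28.832/(1−0.1534) = 34.056 sq m.
Lp = 87.5 + 10·log₁₀(4/34.056) = 87.5 + (-9.30) = 78.2 dB.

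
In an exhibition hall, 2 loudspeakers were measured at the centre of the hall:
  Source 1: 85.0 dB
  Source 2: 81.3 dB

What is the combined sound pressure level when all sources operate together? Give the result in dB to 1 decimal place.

86.5 dB

Converting to relative power and adding: 10^(85.0/10) + 10^(81.3/10) = 4.511e+08.
Combined level = 10 log₁₀(4.511e+08) = 86.5 dB.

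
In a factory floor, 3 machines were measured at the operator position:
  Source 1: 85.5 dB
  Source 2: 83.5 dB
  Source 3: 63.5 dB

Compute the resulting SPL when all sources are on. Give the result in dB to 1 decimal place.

Sum in the linear (power) domain: Σ 10^(Lᵢ/10) = 10^(85.5/10) + 10^(83.5/10) + 10^(63.5/10) = 5.809e+08.
Back to dB: 10·log₁₀ Σ = 87.6 dB.

87.6 dB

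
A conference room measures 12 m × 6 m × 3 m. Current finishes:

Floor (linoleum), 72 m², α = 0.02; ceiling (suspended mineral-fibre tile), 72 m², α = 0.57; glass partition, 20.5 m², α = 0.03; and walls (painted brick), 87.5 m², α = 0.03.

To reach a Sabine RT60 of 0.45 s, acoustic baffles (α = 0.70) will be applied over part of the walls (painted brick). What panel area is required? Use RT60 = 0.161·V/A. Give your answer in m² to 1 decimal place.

47.1

Summing Sᵢαᵢ: 1.440 + 41.040 + 0.615 + 2.625 → A₁ = 45.720 sabins.
Required A₂ = 0.161·216/0.45 = 77.280 sabins.
Absorption to add: 77.280 − 45.720 = 31.560 sabins.
Net gain per m²: Δα = 0.70 − 0.03 = 0.67.
Panel area = 31.560 / 0.67 = 47.1 m².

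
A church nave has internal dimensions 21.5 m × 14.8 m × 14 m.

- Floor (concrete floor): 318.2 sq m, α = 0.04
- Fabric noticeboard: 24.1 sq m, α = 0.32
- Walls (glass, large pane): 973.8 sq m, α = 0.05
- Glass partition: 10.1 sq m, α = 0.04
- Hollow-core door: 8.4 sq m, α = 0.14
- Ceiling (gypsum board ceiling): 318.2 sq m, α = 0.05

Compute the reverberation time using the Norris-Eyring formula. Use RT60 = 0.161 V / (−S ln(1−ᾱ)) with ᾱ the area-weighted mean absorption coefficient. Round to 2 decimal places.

S = Σ Sᵢ = 1652.8 sq m.
Σ(Sᵢαᵢ) = 318.2·0.04 + 24.1·0.32 + 973.8·0.05 + 10.1·0.04 + 8.4·0.14 + 318.2·0.05 = 86.620.
ᾱ = 86.620 / 1652.8 = 0.0524.
Eyring denominator: −S ln(1−ᾱ) = 88.958.
V = 21.5 × 14.8 × 14 = 4454.8 m³.
RT60 = 0.161 × 4454.8 / 88.958 = 8.06 s.

8.06 s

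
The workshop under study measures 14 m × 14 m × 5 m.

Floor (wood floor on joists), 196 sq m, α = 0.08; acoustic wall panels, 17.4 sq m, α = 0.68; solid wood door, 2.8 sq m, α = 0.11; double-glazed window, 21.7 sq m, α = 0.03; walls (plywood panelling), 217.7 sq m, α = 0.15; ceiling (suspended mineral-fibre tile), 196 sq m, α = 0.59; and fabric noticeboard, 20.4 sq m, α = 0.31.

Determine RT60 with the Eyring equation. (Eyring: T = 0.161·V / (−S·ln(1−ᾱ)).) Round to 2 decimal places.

0.74 seconds

S = Σ Sᵢ = 672.0 sq m.
Σ(Sᵢαᵢ) = 196×0.08 + 17.4×0.68 + 2.8×0.11 + 21.7×0.03 + 217.7×0.15 + 196×0.59 + 20.4×0.31 = 183.090.
Mean coefficient ᾱ = A/S = 0.2725.
Eyring denominator: −S ln(1−ᾱ) = 213.791.
V = 14 × 14 × 5 = 980 m³.
RT60 = 0.161 × 980 / 213.791 = 0.74 s.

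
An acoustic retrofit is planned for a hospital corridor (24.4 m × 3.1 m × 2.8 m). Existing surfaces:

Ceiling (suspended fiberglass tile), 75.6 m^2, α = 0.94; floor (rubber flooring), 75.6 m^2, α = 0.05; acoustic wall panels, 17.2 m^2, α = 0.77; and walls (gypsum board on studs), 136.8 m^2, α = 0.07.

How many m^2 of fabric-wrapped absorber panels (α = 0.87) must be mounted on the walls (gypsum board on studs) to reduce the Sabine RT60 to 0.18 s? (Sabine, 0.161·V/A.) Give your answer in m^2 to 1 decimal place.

A₁ = Σ Sᵢαᵢ = 75.6*0.94 + 75.6*0.05 + 17.2*0.77 + 136.8*0.07 = 97.664 sabins.
V = 211.792 m³. Target absorption A₂ = 0.161 × 211.792 / 0.18 = 189.436 sabins.
Absorption to add: 189.436 − 97.664 = 91.772 sabins.
Each m^2 of panel replacing the walls (gypsum board on studs) adds (0.87 − 0.07) = 0.80 sabins.
Area = ΔA/Δα = 91.772/0.80 = 114.7 m^2.

114.7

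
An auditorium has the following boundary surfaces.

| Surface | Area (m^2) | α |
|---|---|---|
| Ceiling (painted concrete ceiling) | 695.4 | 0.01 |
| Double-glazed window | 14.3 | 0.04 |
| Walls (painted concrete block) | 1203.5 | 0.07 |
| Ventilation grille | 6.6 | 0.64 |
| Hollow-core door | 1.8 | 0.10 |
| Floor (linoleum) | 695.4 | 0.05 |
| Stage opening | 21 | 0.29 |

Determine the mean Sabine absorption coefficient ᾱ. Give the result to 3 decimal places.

0.052

Total surface area S = 2638.0 m^2.
Weighted sum Σ Sα = 137.035.
ᾱ = A/S = 0.052.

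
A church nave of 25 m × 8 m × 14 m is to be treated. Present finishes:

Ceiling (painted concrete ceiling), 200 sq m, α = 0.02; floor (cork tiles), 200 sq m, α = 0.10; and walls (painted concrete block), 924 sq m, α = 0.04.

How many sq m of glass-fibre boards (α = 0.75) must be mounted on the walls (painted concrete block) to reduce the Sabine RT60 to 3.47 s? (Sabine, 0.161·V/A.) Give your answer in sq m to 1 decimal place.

97.1

A₁ = Σ Sᵢαᵢ = 200·0.02 + 200·0.10 + 924·0.04 = 60.960 sabins.
V = 2800 m³. Target absorption A₂ = 0.161 × 2800 / 3.47 = 129.914 sabins.
Absorption to add: 129.914 − 60.960 = 68.954 sabins.
Each sq m of panel replacing the walls (painted concrete block) adds (0.75 − 0.04) = 0.71 sabins.
Area = ΔA/Δα = 68.954/0.71 = 97.1 sq m.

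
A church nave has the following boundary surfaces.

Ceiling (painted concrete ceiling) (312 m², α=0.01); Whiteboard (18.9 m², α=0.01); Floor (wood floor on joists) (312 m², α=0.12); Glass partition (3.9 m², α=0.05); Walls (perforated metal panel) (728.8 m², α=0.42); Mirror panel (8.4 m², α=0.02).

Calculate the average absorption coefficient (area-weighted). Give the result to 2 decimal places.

0.25

S = Σ Sᵢ = 312 + 18.9 + 312 + 3.9 + 728.8 + 8.4 = 1384.0 m².
Σ(Sᵢαᵢ) = 312×0.01 + 18.9×0.01 + 312×0.12 + 3.9×0.05 + 728.8×0.42 + 8.4×0.02 = 347.208.
ᾱ = 347.208 / 1384.0 = 0.25.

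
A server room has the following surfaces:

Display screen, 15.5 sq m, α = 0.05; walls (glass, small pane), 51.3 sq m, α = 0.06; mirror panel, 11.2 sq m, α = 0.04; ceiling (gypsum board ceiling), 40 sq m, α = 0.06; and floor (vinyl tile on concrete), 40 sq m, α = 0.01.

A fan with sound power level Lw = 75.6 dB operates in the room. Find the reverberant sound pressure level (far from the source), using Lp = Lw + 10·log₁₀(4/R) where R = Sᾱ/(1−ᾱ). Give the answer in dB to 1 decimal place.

72.9 dB

A = 7.101 sabins; S = 158.0 sq m.
ᾱ = 7.101/158.0 = 0.0449; R = Sᾱ/(1−ᾱ) = 7.101/(1−0.0449) = 7.435 sq m.
Lp = Lw + 10 log₁₀(4/R) = 75.6 -2.69 = 72.9 dB.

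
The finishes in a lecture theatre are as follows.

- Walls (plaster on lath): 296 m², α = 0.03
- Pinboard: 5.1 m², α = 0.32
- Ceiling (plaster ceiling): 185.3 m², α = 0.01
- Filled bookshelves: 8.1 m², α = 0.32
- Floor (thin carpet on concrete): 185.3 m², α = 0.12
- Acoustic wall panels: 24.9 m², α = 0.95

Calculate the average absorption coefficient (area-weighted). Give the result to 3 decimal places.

Total surface area S = 704.7 m².
Σ(Sᵢαᵢ) = 296*0.03 + 5.1*0.32 + 185.3*0.01 + 8.1*0.32 + 185.3*0.12 + 24.9*0.95 = 60.848.
ᾱ = A/S = 0.086.

0.086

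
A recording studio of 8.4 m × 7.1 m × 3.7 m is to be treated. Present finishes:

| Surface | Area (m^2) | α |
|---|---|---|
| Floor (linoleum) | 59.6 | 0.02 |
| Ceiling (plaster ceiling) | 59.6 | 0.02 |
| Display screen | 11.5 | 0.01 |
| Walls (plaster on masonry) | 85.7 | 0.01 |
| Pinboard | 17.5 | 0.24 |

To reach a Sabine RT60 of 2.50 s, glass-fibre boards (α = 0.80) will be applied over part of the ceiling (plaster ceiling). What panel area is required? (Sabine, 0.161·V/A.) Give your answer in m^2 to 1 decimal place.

8.5

Equivalent absorption area: A₁ = 59.6·0.02 + 59.6·0.02 + 11.5·0.01 + 85.7·0.01 + 17.5·0.24 = 7.556 m^2.
Required A₂ = 0.161·220.668/2.50 = 14.211 sabins.
Absorption to add: 14.211 − 7.556 = 6.655 sabins.
Net gain per m^2: Δα = 0.80 − 0.02 = 0.78.
Area = ΔA/Δα = 6.655/0.78 = 8.5 m^2.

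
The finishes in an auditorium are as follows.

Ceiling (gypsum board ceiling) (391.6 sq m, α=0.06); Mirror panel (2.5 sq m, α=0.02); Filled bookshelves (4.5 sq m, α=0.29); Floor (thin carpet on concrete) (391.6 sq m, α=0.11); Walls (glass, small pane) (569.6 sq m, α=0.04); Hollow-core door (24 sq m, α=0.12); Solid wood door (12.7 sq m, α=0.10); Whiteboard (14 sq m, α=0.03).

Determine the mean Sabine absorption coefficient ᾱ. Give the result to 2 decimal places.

Total surface area S = 1410.5 sq m.
A = 391.6×0.06 + 2.5×0.02 + 4.5×0.29 + 391.6×0.11 + 569.6×0.04 + 24×0.12 + 12.7×0.10 + 14×0.03 = 95.281 sabins.
ᾱ = 95.281 / 1410.5 = 0.07.

0.07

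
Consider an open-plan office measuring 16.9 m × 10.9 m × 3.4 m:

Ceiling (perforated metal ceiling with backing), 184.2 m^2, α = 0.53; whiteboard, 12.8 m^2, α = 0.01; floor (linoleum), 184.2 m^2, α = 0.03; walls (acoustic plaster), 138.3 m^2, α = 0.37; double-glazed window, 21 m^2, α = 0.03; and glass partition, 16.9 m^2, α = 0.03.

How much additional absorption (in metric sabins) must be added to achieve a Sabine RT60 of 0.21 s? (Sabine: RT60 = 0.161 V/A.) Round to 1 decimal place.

324.6 sabins

A₁ = Σ Sᵢαᵢ = 184.2·0.53 + 12.8·0.01 + 184.2·0.03 + 138.3·0.37 + 21·0.03 + 16.9·0.03 = 155.588 sabins.
For T = 0.21 s, need A₂ = 0.161·V/T = 0.161·626.314/0.21 = 480.174 sabins.
Additional absorption ΔA = 480.174 − 155.588 = 324.6 sabins.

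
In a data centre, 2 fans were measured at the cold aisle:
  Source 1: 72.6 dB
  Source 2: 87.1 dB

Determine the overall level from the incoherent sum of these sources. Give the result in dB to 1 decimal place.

87.3 dB

Σ 10^(Lᵢ/10) = 5.311e+08.
Back to dB: 10·log₁₀ Σ = 87.3 dB.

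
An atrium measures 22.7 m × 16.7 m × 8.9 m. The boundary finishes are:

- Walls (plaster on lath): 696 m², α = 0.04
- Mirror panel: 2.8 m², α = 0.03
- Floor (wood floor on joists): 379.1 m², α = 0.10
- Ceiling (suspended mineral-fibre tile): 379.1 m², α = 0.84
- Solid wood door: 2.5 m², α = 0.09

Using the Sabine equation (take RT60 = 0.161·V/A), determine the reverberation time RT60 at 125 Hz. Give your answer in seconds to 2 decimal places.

1.41 s

Summing Sᵢαᵢ: 27.840 + 0.084 + 37.910 + 318.444 + 0.225 → A = 384.503 sabins.
V = 22.7·16.7·8.9 = 3373.901 m³.
RT60 = 0.161 · V / A = 0.161 × 3373.901 / 384.503 = 1.41 s.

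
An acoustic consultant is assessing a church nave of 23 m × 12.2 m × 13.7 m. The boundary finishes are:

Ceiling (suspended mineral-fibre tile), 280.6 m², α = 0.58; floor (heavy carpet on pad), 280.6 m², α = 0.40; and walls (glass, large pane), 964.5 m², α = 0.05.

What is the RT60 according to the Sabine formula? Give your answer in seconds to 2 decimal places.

A = Σ Sᵢαᵢ = 280.6·0.58 + 280.6·0.40 + 964.5·0.05 = 323.213 sabins.
Volume V = 23 × 12.2 × 13.7 = 3844.22 m³.
Sabine: RT60 = 0.161 × 3844.22 / 323.213 = 1.91 s.

1.91 s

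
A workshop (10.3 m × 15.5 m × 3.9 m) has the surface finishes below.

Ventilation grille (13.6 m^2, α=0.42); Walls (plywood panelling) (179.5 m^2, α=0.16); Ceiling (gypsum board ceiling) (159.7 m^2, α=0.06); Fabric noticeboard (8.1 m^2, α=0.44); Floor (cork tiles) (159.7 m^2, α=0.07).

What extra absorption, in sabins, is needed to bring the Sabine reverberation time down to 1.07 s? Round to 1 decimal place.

34.9 sabins

Summing Sᵢαᵢ: 5.712 + 28.720 + 9.582 + 3.564 + 11.179 → A₁ = 58.757 sabins.
Target A₂ = 0.161·622.635/1.07 = 93.686 sabins (V = 622.635 m³).
Shortfall: 93.686 − 58.757 = 34.9 sabins.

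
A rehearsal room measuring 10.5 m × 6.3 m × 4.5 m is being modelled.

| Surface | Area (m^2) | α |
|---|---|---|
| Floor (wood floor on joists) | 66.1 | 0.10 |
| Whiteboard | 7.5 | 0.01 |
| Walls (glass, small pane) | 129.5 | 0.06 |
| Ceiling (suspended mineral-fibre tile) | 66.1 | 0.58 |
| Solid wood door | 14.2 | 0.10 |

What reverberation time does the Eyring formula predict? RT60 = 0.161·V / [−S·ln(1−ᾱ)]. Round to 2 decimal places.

S = Σ Sᵢ = 283.4 m^2.
Σ(Sᵢαᵢ) = 66.1×0.10 + 7.5×0.01 + 129.5×0.06 + 66.1×0.58 + 14.2×0.10 = 54.213.
Mean coefficient ᾱ = A/S = 0.1913.
−S·ln(1−ᾱ) = −283.4 × ln(1 − 0.1913) = 60.174.
V = 10.5 × 6.3 × 4.5 = 297.675 m³.
T = 0.161·V/[−S·ln(1−ᾱ)] = 0.161·297.675/60.174 = 0.80 s.

0.80 sec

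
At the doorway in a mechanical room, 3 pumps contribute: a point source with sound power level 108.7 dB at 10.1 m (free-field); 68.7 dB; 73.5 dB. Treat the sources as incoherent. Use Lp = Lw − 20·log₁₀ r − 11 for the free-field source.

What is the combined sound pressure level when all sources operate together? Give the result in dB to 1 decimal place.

79.4 dB

Source at 10.1 m: Lp = 108.7 − 20·log₁₀(10.1) − 11 = 77.6 dB.
Converting to relative power and adding: 10^(77.6/10) + 10^(68.7/10) + 10^(73.5/10) = 8.734e+07.
Back to dB: 10·log₁₀ Σ = 79.4 dB.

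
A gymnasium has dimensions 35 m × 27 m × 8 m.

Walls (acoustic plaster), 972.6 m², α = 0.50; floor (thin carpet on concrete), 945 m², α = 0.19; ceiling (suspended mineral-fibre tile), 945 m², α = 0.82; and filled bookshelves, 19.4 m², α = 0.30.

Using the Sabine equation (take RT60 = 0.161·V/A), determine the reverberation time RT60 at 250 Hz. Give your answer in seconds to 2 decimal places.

0.84 s

A = Σ Sᵢαᵢ = 972.6·0.50 + 945·0.19 + 945·0.82 + 19.4·0.30 = 1446.570 sabins.
Volume V = 35 × 27 × 8 = 7560 m³.
Sabine: RT60 = 0.161 × 7560 / 1446.570 = 0.84 s.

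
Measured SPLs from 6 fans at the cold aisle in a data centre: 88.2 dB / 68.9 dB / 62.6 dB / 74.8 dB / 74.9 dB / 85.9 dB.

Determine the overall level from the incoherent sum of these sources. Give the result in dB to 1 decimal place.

Σ 10^(Lᵢ/10) = 1.12e+09.
Back to dB: 10·log₁₀ Σ = 90.5 dB.

90.5 dB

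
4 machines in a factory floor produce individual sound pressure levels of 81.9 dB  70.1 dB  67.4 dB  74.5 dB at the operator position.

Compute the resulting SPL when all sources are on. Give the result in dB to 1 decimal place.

83.0 dB

Converting to relative power and adding: 10^(81.9/10) + 10^(70.1/10) + 10^(67.4/10) + 10^(74.5/10) = 1.988e+08.
Back to dB: 10·log₁₀ Σ = 83.0 dB.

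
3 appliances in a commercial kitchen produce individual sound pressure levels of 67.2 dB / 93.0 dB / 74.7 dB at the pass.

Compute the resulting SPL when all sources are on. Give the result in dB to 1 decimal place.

93.1 dB

Sum in the linear (power) domain: Σ 10^(Lᵢ/10) = 10^(67.2/10) + 10^(93.0/10) + 10^(74.7/10) = 2.03e+09.
Back to dB: 10·log₁₀ Σ = 93.1 dB.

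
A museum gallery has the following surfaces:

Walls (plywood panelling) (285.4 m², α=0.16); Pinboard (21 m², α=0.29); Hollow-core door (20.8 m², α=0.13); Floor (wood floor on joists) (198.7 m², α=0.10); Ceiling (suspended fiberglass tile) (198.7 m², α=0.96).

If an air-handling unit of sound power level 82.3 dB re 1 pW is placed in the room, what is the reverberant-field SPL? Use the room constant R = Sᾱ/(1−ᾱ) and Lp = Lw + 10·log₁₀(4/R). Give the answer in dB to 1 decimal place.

A = 265.080 sabins; S = 724.6 m².
ᾱ = 0.3658, so room constant R = A/(1−ᾱ) = 417.975 m².
Lp = Lw + 10 log₁₀(4/R) = 82.3 -20.19 = 62.1 dB.

62.1 dB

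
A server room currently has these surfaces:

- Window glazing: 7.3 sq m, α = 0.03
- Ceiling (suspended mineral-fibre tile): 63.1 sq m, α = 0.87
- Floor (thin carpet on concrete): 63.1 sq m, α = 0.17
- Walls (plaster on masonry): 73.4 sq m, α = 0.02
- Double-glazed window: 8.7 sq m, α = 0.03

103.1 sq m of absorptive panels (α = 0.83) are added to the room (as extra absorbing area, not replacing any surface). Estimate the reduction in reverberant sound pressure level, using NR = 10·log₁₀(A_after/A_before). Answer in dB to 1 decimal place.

3.6 dB

Summing Sᵢαᵢ: 0.219 + 54.897 + 10.727 + 1.468 + 0.261 → A_before = 67.572 sabins.
Added absorption = 103.1 × 0.83 = 85.573 sabins.
New total A_after = 153.145 sabins.
NR = 10·log₁₀(153.145/67.572) = 3.6 dB.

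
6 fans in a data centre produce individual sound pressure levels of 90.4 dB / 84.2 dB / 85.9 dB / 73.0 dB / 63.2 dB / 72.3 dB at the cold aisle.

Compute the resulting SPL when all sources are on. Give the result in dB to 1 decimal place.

Converting to relative power and adding: 10^(90.4/10) + 10^(84.2/10) + 10^(85.9/10) + 10^(73.0/10) + 10^(63.2/10) + 10^(72.3/10) = 1.788e+09.
L_total = 10·log₁₀(1.788e+09) = 92.5 dB.

92.5 dB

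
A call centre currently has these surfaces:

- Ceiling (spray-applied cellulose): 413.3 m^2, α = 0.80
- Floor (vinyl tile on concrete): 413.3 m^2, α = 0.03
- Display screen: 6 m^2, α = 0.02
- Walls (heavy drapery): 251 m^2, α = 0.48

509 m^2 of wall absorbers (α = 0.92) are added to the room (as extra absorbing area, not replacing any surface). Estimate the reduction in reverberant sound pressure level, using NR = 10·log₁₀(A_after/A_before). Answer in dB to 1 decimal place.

Summing Sᵢαᵢ: 330.640 + 12.399 + 0.120 + 120.480 → A_before = 463.639 sabins.
Treatment contributes 509·0.92 = 468.280 sabins.
New total A_after = 931.919 sabins.
Reduction = 10 log₁₀(A_after/A_before) = 10 log₁₀(2.0100) = 3.0 dB.

3.0 dB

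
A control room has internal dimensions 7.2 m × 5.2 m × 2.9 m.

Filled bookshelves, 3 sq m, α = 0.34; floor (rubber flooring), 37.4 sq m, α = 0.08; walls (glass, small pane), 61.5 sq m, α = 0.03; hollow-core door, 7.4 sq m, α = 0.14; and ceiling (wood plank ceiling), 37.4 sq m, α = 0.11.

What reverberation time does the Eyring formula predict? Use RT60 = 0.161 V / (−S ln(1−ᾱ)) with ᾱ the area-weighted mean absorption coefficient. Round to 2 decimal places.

1.53 s

Total surface area S = 3 + 37.4 + 61.5 + 7.4 + 37.4 = 146.7 sq m.
Absorption A = 3·0.34 + 37.4·0.08 + 61.5·0.03 + 7.4·0.14 + 37.4·0.11 = 11.007 sabins.
ᾱ = 11.007 / 146.7 = 0.0750.
−S·ln(1−ᾱ) = −146.7 × ln(1 − 0.0750) = 11.437.
V = 7.2 × 5.2 × 2.9 = 108.576 m³.
T = 0.161·V/[−S·ln(1−ᾱ)] = 0.161·108.576/11.437 = 1.53 s.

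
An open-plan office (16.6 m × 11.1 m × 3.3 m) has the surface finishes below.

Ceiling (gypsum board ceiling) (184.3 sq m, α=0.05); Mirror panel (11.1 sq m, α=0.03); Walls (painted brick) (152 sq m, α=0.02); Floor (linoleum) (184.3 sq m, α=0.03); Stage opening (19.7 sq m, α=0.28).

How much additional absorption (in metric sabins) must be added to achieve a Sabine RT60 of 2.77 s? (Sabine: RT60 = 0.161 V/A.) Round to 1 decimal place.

11.7 sabins

Summing Sᵢαᵢ: 9.215 + 0.333 + 3.040 + 5.529 + 5.516 → A₁ = 23.633 sabins.
V = 608.058 m³. Required absorption A₂ = 0.161 × 608.058 / 2.77 = 35.342 sabins.
ΔA = A₂ − A₁ = 35.342 − 23.633 = 11.7 sabins.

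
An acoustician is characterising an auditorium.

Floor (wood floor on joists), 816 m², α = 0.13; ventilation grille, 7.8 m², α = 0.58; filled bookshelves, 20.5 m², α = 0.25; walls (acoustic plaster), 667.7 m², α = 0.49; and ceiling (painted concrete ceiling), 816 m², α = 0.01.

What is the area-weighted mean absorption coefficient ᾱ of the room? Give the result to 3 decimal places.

Total surface area S = 2328.0 m².
Σ(Sᵢαᵢ) = 816*0.13 + 7.8*0.58 + 20.5*0.25 + 667.7*0.49 + 816*0.01 = 451.062.
ᾱ = 451.062 / 2328.0 = 0.194.

0.194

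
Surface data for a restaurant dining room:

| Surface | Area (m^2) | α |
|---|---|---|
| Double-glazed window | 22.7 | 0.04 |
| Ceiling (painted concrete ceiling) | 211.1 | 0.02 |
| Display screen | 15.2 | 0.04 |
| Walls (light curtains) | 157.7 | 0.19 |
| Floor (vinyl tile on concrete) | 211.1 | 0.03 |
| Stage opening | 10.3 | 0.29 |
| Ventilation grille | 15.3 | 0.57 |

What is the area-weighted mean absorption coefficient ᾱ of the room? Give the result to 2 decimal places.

0.08

S = Σ Sᵢ = 22.7 + 211.1 + 15.2 + 157.7 + 211.1 + 10.3 + 15.3 = 643.4 m^2.
A = 22.7·0.04 + 211.1·0.02 + 15.2·0.04 + 157.7·0.19 + 211.1·0.03 + 10.3·0.29 + 15.3·0.57 = 53.742 sabins.
ᾱ = A/S = 0.08.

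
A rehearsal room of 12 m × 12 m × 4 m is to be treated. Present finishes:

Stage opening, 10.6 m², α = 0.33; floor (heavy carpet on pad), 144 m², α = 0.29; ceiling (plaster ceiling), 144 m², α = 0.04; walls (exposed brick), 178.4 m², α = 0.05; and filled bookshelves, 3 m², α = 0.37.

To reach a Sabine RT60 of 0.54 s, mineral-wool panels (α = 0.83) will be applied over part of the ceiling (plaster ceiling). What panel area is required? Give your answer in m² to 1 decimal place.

140.1

Equivalent absorption area: A₁ = 10.6*0.33 + 144*0.29 + 144*0.04 + 178.4*0.05 + 3*0.37 = 61.048 m².
V = 576 m³. Target absorption A₂ = 0.161 × 576 / 0.54 = 171.733 sabins.
ΔA needed = 171.733 − 61.048 = 110.685 sabins.
Net gain per m²: Δα = 0.83 − 0.04 = 0.79.
Panel area = 110.685 / 0.79 = 140.1 m².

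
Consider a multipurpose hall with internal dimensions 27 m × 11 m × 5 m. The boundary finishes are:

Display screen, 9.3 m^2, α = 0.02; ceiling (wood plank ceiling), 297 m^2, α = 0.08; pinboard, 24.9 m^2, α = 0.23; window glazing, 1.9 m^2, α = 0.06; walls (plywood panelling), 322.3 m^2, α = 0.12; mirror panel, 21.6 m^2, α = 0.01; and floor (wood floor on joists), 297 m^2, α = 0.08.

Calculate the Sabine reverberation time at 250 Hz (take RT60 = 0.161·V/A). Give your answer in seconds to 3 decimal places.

A = Σ Sᵢαᵢ = 9.3×0.02 + 297×0.08 + 24.9×0.23 + 1.9×0.06 + 322.3×0.12 + 21.6×0.01 + 297×0.08 = 92.439 sabins.
V = 27·11·5 = 1485 m³.
T = 0.161 V/A = 0.161·1485/92.439 = 2.586 s.

2.586 seconds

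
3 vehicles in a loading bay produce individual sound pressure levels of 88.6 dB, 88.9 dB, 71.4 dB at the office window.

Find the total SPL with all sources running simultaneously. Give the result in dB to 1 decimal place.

91.8 dB

Σ 10^(Lᵢ/10) = 1.514e+09.
Combined level = 10 log₁₀(1.514e+09) = 91.8 dB.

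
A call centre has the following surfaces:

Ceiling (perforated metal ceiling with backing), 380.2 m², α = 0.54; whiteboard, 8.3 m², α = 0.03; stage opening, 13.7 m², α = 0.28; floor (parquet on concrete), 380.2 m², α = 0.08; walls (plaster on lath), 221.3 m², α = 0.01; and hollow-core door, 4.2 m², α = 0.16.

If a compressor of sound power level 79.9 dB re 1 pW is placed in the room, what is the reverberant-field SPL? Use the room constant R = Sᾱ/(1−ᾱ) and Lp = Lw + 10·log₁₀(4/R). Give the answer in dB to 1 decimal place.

A = 242.694 sabins; S = 1007.9 m².
ᾱ = 242.694/1007.9 = 0.2408; R = Sᾱ/(1−ᾱ) = 242.694/(1−0.2408) = 319.671 m².
Lp = 79.9 + 10·log₁₀(4/319.671) = 79.9 + (-19.03) = 60.9 dB.

60.9 dB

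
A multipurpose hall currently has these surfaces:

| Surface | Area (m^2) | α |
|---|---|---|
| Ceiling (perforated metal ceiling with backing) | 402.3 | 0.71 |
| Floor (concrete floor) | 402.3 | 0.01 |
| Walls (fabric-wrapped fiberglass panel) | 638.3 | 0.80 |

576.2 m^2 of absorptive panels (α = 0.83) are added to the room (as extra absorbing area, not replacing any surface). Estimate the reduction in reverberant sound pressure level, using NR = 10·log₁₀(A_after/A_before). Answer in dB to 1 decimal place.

2.0 dB

A_before = Σ Sᵢαᵢ = 402.3*0.71 + 402.3*0.01 + 638.3*0.80 = 800.296 sabins.
Added absorption = 576.2 × 0.83 = 478.246 sabins.
New total A_after = 1278.542 sabins.
NR = 10·log₁₀(1278.542/800.296) = 2.0 dB.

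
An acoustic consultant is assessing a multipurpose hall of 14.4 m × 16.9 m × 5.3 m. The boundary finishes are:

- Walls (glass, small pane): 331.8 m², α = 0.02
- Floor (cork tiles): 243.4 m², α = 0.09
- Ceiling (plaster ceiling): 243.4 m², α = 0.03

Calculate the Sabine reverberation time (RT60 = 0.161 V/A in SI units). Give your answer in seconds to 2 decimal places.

5.79 s

Equivalent absorption area: A = 331.8×0.02 + 243.4×0.09 + 243.4×0.03 = 35.844 m².
V = 14.4·16.9·5.3 = 1289.808 m³.
T = 0.161 V/A = 0.161·1289.808/35.844 = 5.79 s.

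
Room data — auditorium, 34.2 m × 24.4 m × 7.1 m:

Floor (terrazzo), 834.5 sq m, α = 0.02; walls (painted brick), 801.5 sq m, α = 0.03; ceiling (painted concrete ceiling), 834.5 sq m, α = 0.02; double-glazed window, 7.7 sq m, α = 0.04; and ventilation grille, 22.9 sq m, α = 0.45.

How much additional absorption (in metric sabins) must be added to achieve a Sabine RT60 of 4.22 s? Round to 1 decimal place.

158.0 sabins

Summing Sᵢαᵢ: 16.690 + 24.045 + 16.690 + 0.308 + 10.305 → A₁ = 68.038 sabins.
V = 5924.808 m³. Required absorption A₂ = 0.161 × 5924.808 / 4.22 = 226.041 sabins.
Shortfall: 226.041 − 68.038 = 158.0 sabins.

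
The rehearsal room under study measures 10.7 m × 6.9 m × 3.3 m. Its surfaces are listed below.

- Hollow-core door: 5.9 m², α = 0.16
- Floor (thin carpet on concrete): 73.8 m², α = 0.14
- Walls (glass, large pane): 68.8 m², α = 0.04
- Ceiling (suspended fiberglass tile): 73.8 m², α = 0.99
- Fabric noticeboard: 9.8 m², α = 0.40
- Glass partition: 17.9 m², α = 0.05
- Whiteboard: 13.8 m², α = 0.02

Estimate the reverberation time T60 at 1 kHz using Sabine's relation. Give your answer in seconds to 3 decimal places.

0.426 seconds

Summing Sᵢαᵢ: 0.944 + 10.332 + 2.752 + 73.062 + 3.920 + 0.895 + 0.276 → A = 92.181 sabins.
V = 10.7·6.9·3.3 = 243.639 m³.
T = 0.161 V/A = 0.161·243.639/92.181 = 0.426 s.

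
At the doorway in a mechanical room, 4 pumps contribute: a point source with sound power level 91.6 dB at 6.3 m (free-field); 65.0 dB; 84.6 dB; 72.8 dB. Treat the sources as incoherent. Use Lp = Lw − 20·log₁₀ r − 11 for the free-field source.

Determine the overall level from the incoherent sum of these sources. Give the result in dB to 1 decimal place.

Source at 6.3 m: Lp = 91.6 − 20·log₁₀(6.3) − 11 = 64.6 dB.
Sum in the linear (power) domain: Σ 10^(Lᵢ/10) = 10^(64.6/10) + 10^(65.0/10) + 10^(84.6/10) + 10^(72.8/10) = 3.135e+08.
Back to dB: 10·log₁₀ Σ = 85.0 dB.

85.0 dB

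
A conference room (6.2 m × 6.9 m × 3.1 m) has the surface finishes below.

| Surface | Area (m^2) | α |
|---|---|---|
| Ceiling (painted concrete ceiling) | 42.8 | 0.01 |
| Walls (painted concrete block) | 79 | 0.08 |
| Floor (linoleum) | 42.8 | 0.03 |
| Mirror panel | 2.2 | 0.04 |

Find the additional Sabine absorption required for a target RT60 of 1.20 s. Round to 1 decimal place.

9.7 sabins

Total absorption A₁ = 42.8×0.01 + 79×0.08 + 42.8×0.03 + 2.2×0.04
  = 0.428 + 6.320 + 1.284 + 0.088 = 8.120 m^2 sabins.
For T = 1.20 s, need A₂ = 0.161·V/T = 0.161·132.618/1.20 = 17.793 sabins.
ΔA = A₂ − A₁ = 17.793 − 8.120 = 9.7 sabins.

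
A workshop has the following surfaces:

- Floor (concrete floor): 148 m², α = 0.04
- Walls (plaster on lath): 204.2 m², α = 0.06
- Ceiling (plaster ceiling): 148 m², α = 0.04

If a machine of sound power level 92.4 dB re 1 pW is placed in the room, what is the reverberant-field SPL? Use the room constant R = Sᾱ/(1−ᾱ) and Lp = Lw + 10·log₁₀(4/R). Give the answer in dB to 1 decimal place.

A = 24.092 sabins; S = 500.2 m².
ᾱ = 0.0482, so room constant R = A/(1−ᾱ) = 25.312 m².
Lp = Lw + 10 log₁₀(4/R) = 92.4 -8.01 = 84.4 dB.

84.4 dB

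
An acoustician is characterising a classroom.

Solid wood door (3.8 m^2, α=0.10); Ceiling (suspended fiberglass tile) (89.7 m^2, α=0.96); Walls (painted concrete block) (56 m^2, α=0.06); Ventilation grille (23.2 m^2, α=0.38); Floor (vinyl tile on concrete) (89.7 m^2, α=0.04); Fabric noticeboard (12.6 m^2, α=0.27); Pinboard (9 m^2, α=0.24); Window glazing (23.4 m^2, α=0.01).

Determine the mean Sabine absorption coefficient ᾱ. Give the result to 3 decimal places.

S = Σ Sᵢ = 3.8 + 89.7 + 56 + 23.2 + 89.7 + 12.6 + 9 + 23.4 = 307.4 m^2.
A = 3.8·0.10 + 89.7·0.96 + 56·0.06 + 23.2·0.38 + 89.7·0.04 + 12.6·0.27 + 9·0.24 + 23.4·0.01 = 108.052 sabins.
ᾱ = 108.052 / 307.4 = 0.352.

0.352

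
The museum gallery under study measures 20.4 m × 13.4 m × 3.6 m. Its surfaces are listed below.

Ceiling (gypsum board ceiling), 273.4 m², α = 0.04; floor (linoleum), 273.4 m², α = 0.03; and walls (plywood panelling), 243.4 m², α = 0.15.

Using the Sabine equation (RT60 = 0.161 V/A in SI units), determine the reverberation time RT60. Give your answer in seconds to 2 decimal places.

2.85 s

Equivalent absorption area: A = 273.4*0.04 + 273.4*0.03 + 243.4*0.15 = 55.648 m².
Volume V = 20.4 × 13.4 × 3.6 = 984.096 m³.
Sabine: RT60 = 0.161 × 984.096 / 55.648 = 2.85 s.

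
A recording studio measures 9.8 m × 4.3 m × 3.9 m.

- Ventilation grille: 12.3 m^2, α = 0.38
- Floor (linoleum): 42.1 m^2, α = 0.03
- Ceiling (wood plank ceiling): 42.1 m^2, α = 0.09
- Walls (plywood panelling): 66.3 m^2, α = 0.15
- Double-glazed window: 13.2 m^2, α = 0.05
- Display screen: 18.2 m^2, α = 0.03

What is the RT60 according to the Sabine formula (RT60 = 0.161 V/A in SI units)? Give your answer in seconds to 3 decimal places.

Equivalent absorption area: A = 12.3*0.38 + 42.1*0.03 + 42.1*0.09 + 66.3*0.15 + 13.2*0.05 + 18.2*0.03 = 20.877 m^2.
V = 9.8·4.3·3.9 = 164.346 m³.
T = 0.161 V/A = 0.161·164.346/20.877 = 1.267 s.

1.267 s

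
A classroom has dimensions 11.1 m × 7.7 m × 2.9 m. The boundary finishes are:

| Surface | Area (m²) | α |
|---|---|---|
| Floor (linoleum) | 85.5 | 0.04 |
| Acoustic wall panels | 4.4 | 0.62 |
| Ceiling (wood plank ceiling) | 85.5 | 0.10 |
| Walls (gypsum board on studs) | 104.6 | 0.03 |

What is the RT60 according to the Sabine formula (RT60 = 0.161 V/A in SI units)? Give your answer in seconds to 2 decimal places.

Total absorption A = 85.5·0.04 + 4.4·0.62 + 85.5·0.10 + 104.6·0.03
  = 3.420 + 2.728 + 8.550 + 3.138 = 17.836 m² sabins.
Room volume: 247.863 m³.
T = 0.161 V/A = 0.161·247.863/17.836 = 2.24 s.

2.24 sec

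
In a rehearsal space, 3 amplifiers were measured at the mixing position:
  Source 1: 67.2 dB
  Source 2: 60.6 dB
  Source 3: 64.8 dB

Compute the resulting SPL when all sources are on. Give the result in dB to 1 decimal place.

Σ 10^(Lᵢ/10) = 9.416e+06.
Back to dB: 10·log₁₀ Σ = 69.7 dB.

69.7 dB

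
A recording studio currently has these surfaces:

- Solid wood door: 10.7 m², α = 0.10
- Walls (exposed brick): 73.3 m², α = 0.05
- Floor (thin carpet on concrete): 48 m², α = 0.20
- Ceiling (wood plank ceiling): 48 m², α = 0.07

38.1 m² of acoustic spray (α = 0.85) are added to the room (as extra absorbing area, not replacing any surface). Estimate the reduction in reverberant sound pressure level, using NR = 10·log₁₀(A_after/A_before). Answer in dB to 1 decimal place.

Total absorption A_before = 10.7*0.10 + 73.3*0.05 + 48*0.20 + 48*0.07
  = 1.070 + 3.665 + 9.600 + 3.360 = 17.695 m² sabins.
Added absorption = 38.1 × 0.85 = 32.385 sabins.
New total A_after = 50.080 sabins.
NR = 10·log₁₀(50.080/17.695) = 4.5 dB.

4.5 dB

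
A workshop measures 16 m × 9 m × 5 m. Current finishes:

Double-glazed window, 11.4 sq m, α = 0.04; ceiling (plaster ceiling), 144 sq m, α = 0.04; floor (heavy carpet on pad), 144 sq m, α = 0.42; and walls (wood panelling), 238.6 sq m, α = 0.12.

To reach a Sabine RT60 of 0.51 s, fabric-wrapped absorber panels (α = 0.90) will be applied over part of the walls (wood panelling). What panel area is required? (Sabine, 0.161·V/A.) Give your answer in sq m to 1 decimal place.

Equivalent absorption area: A₁ = 11.4·0.04 + 144·0.04 + 144·0.42 + 238.6·0.12 = 95.328 sq m.
V = 720 m³. Target absorption A₂ = 0.161 × 720 / 0.51 = 227.294 sabins.
ΔA needed = 227.294 − 95.328 = 131.966 sabins.
Each sq m of panel replacing the walls (wood panelling) adds (0.90 − 0.12) = 0.78 sabins.
Area = ΔA/Δα = 131.966/0.78 = 169.2 sq m.

169.2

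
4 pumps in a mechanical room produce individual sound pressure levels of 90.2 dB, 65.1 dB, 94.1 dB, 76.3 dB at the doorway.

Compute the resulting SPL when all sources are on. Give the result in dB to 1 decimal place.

Converting to relative power and adding: 10^(90.2/10) + 10^(65.1/10) + 10^(94.1/10) + 10^(76.3/10) = 3.663e+09.
Back to dB: 10·log₁₀ Σ = 95.6 dB.

95.6 dB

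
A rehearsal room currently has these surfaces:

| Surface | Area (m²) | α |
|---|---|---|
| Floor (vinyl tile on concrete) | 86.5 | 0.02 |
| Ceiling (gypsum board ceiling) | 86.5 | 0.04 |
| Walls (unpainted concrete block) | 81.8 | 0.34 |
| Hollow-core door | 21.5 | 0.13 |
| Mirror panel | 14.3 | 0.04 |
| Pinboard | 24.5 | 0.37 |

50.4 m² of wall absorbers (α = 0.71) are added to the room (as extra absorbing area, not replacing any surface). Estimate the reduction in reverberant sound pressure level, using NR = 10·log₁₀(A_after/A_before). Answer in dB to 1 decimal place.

Summing Sᵢαᵢ: 1.730 + 3.460 + 27.812 + 2.795 + 0.572 + 9.065 → A_before = 45.434 sabins.
Added absorption = 50.4 × 0.71 = 35.784 sabins.
New total A_after = 81.218 sabins.
NR = 10·log₁₀(81.218/45.434) = 2.5 dB.

2.5 dB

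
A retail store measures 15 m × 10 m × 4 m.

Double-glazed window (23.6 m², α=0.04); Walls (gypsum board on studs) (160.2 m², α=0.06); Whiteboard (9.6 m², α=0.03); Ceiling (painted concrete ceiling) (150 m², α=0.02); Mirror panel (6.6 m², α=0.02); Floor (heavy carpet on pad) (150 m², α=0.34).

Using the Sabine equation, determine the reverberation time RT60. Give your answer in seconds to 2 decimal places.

1.49 s

Total absorption A = 23.6×0.04 + 160.2×0.06 + 9.6×0.03 + 150×0.02 + 6.6×0.02 + 150×0.34
  = 0.944 + 9.612 + 0.288 + 3.000 + 0.132 + 51.000 = 64.976 m² sabins.
V = 15·10·4 = 600 m³.
Sabine: RT60 = 0.161 × 600 / 64.976 = 1.49 s.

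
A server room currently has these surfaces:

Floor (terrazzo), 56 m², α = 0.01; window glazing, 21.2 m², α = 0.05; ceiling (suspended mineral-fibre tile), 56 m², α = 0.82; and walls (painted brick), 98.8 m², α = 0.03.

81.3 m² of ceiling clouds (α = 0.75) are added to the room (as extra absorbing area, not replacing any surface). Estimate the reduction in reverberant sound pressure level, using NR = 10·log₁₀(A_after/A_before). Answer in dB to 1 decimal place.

A_before = Σ Sᵢαᵢ = 56*0.01 + 21.2*0.05 + 56*0.82 + 98.8*0.03 = 50.504 sabins.
Treatment contributes 81.3·0.75 = 60.975 sabins.
New total A_after = 111.479 sabins.
NR = 10·log₁₀(111.479/50.504) = 3.4 dB.

3.4 dB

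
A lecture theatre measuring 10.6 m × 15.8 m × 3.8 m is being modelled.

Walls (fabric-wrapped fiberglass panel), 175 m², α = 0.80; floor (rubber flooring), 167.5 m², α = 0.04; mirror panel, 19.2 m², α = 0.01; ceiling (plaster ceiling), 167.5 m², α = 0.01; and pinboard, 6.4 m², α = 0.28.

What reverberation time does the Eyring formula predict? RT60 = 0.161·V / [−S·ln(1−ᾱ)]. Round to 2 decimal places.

S = Σ Sᵢ = 535.6 m².
Σ(Sᵢαᵢ) = 175·0.80 + 167.5·0.04 + 19.2·0.01 + 167.5·0.01 + 6.4·0.28 = 150.359.
ᾱ = 150.359 / 535.6 = 0.2807.
Eyring denominator: −S ln(1−ᾱ) = 176.468.
V = 10.6 × 15.8 × 3.8 = 636.424 m³.
RT60 = 0.161 × 636.424 / 176.468 = 0.58 s.

0.58 sec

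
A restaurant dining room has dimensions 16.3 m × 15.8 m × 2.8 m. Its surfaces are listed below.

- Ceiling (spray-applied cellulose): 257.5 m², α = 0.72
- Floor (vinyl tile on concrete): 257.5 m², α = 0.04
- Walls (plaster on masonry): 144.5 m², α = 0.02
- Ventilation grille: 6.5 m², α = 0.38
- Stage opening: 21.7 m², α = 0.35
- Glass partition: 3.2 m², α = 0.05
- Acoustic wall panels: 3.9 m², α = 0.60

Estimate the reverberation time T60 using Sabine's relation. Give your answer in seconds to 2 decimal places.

0.55 s

A = Σ Sᵢαᵢ = 257.5·0.72 + 257.5·0.04 + 144.5·0.02 + 6.5·0.38 + 21.7·0.35 + 3.2·0.05 + 3.9·0.60 = 211.155 sabins.
Volume V = 16.3 × 15.8 × 2.8 = 721.112 m³.
RT60 = 0.161 · V / A = 0.161 × 721.112 / 211.155 = 0.55 s.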